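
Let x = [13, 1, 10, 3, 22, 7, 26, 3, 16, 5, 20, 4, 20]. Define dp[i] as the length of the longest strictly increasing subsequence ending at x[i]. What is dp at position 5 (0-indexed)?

3

dp[i] = 1 + max{dp[j] : j<i, x[j]<x[i]} (or 1 if no such j):
i:      0  1  2  3  4  5  6  7  8  9 10 11 12
x[i]:  13  1 10  3 22  7 26  3 16  5 20  4 20
dp:     1  1  2  2  3  3  4  2  4  3  5  3  5
At index 5 the value is 3.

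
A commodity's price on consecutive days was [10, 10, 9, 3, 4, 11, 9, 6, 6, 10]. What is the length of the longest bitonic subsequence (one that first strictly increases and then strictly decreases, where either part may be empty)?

inc[i] = longest strictly increasing subsequence ending at i; dec[i] = longest strictly decreasing subsequence starting at i:
i:      1  2  3  4  5  6  7  8  9 10
a[i]:  10 10  9  3  4 11  9  6  6 10
inc:    1  1  1  1  2  3  3  3  3  4
dec:    3  3  2  1  1  3  2  1  1  1
Best peak at i=6 (value 11): inc=3, dec=3, length 3+3−1 = 5.

5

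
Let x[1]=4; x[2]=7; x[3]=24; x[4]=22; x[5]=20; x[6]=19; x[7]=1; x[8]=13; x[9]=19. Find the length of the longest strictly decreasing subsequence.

Negate each value so 'decreasing' becomes 'increasing', then run patience tails on the negated sequence:
-4 → extends → [-4]
-7 → replaces -4 → [-7]
-24 → replaces -7 → [-24]
-22 → extends → [-24, -22]
-20 → extends → [-24, -22, -20]
-19 → extends → [-24, -22, -20, -19]
-1 → extends → [-24, -22, -20, -19, -1]
-13 → replaces -1 → [-24, -22, -20, -19, -13]
-19 → already a tail → [-24, -22, -20, -19, -13]
Five tails, so the longest strictly decreasing subsequence of the original has length 5.

5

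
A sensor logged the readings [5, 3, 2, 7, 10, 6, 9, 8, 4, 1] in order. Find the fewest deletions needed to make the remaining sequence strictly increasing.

Fewest deletions = n − (longest strictly increasing subsequence).
i:      1  2  3  4  5  6  7  8  9 10
a[i]:   5  3  2  7 10  6  9  8  4  1
dp:     1  1  1  2  3  2  3  3  2  1
max dp = 3, so deletions = 10 − 3 = 7.

7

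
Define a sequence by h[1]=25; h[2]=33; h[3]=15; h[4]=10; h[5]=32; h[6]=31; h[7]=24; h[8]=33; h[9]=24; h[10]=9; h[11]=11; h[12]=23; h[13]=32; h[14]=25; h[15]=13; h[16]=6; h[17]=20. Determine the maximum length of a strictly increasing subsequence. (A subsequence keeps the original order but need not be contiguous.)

4

Let dp[i] be the length of the longest such subsequence ending at index i:
i:      1  2  3  4  5  6  7  8  9 10 11 12 13 14 15 16 17
h[i]:  25 33 15 10 32 31 24 33 24  9 11 23 32 25 13  6 20
dp:     1  2  1  1  2  2  2  3  2  1  2  3  4  4  3  1  4
Maximum dp value is 4.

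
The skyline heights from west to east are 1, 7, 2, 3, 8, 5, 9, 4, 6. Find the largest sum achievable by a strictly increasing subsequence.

Let S[i] be the best sum of a strictly increasing subsequence ending at i:
i:      1  2  3  4  5  6  7  8  9
a[i]:   1  7  2  3  8  5  9  4  6
S:      1  8  3  6 16 11 25 10 17
Maximum is 25 (e.g. 1 + 7 + 8 + 9).

25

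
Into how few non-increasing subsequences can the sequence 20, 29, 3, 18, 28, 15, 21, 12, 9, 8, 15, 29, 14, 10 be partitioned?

Place each on the leftmost legal pile:
20 → new pile 1 (tops now [20])
29 → new pile 2 (tops now [20, 29])
3 → pile 1 (tops now [3, 29])
18 → pile 2 (tops now [3, 18])
28 → new pile 3 (tops now [3, 18, 28])
15 → pile 2 (tops now [3, 15, 28])
21 → pile 3 (tops now [3, 15, 21])
12 → pile 2 (tops now [3, 12, 21])
9 → pile 2 (tops now [3, 9, 21])
8 → pile 2 (tops now [3, 8, 21])
15 → pile 3 (tops now [3, 8, 15])
29 → new pile 4 (tops now [3, 8, 15, 29])
14 → pile 3 (tops now [3, 8, 14, 29])
10 → pile 3 (tops now [3, 8, 10, 29])
Four piles.

4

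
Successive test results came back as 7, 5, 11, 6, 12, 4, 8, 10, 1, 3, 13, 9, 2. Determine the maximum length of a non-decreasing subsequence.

Track the smallest tail for each achievable length (allowing ties):
7 → extends → [7]
5 → replaces 7 → [5]
11 → extends → [5, 11]
6 → replaces 11 → [5, 6]
12 → extends → [5, 6, 12]
4 → replaces 5 → [4, 6, 12]
8 → replaces 12 → [4, 6, 8]
10 → extends → [4, 6, 8, 10]
1 → replaces 4 → [1, 6, 8, 10]
3 → replaces 6 → [1, 3, 8, 10]
13 → extends → [1, 3, 8, 10, 13]
9 → replaces 10 → [1, 3, 8, 9, 13]
2 → replaces 3 → [1, 2, 8, 9, 13]
Five tails, so the longest non-decreasing subsequence has length 5 (e.g. 5, 6, 8, 10, 13).

5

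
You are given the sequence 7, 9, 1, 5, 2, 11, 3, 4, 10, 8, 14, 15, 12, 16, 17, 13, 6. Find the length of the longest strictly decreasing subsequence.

4

Negate each value so 'decreasing' becomes 'increasing', then run patience tails on the negated sequence:
-7 → extends → [-7]
-9 → replaces -7 → [-9]
-1 → extends → [-9, -1]
-5 → replaces -1 → [-9, -5]
-2 → extends → [-9, -5, -2]
-11 → replaces -9 → [-11, -5, -2]
-3 → replaces -2 → [-11, -5, -3]
-4 → replaces -3 → [-11, -5, -4]
-10 → replaces -5 → [-11, -10, -4]
-8 → replaces -4 → [-11, -10, -8]
-14 → replaces -11 → [-14, -10, -8]
-15 → replaces -14 → [-15, -10, -8]
-12 → replaces -10 → [-15, -12, -8]
-16 → replaces -15 → [-16, -12, -8]
-17 → replaces -16 → [-17, -12, -8]
-13 → replaces -12 → [-17, -13, -8]
-6 → extends → [-17, -13, -8, -6]
Four tails, so the longest strictly decreasing subsequence of the original has length 4.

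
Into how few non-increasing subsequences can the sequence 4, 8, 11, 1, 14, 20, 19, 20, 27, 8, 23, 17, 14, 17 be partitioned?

Place each on the leftmost legal pile:
4 → new pile 1 (tops now [4])
8 → new pile 2 (tops now [4, 8])
11 → new pile 3 (tops now [4, 8, 11])
1 → pile 1 (tops now [1, 8, 11])
14 → new pile 4 (tops now [1, 8, 11, 14])
20 → new pile 5 (tops now [1, 8, 11, 14, 20])
19 → pile 5 (tops now [1, 8, 11, 14, 19])
20 → new pile 6 (tops now [1, 8, 11, 14, 19, 20])
27 → new pile 7 (tops now [1, 8, 11, 14, 19, 20, 27])
8 → pile 2 (tops now [1, 8, 11, 14, 19, 20, 27])
23 → pile 7 (tops now [1, 8, 11, 14, 19, 20, 23])
17 → pile 5 (tops now [1, 8, 11, 14, 17, 20, 23])
14 → pile 4 (tops now [1, 8, 11, 14, 17, 20, 23])
17 → pile 5 (tops now [1, 8, 11, 14, 17, 20, 23])
Seven piles.

7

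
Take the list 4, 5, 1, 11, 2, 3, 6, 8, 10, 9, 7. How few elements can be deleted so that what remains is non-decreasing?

Fewest deletions = n − (longest non-decreasing subsequence).
Patience tails:
4 → extends → [4]
5 → extends → [4, 5]
1 → replaces 4 → [1, 5]
11 → extends → [1, 5, 11]
2 → replaces 5 → [1, 2, 11]
3 → replaces 11 → [1, 2, 3]
6 → extends → [1, 2, 3, 6]
8 → extends → [1, 2, 3, 6, 8]
10 → extends → [1, 2, 3, 6, 8, 10]
9 → replaces 10 → [1, 2, 3, 6, 8, 9]
7 → replaces 8 → [1, 2, 3, 6, 7, 9]
Longest non-decreasing subsequence has length 6, so deletions = 11 − 6 = 5.

5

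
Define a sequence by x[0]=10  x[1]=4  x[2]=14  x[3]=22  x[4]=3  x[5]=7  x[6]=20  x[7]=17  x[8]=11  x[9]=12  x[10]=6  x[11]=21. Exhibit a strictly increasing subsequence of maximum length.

Patience tails give the LIS length; then backtrack through the dp parents:
10 → extends → [10]
4 → replaces 10 → [4]
14 → extends → [4, 14]
22 → extends → [4, 14, 22]
3 → replaces 4 → [3, 14, 22]
7 → replaces 14 → [3, 7, 22]
20 → replaces 22 → [3, 7, 20]
17 → replaces 20 → [3, 7, 17]
11 → replaces 17 → [3, 7, 11]
12 → extends → [3, 7, 11, 12]
6 → replaces 7 → [3, 6, 11, 12]
21 → extends → [3, 6, 11, 12, 21]
Length 5; one witness is 4, 7, 11, 12, 21.

4, 7, 11, 12, 21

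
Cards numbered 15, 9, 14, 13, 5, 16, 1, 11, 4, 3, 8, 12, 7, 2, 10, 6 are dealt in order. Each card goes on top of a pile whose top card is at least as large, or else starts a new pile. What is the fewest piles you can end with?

4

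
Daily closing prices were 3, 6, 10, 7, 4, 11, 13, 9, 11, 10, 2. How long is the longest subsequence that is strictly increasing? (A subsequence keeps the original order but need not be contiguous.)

5

Track the smallest tail for each achievable length (strict):
3 → extends → [3]
6 → extends → [3, 6]
10 → extends → [3, 6, 10]
7 → replaces 10 → [3, 6, 7]
4 → replaces 6 → [3, 4, 7]
11 → extends → [3, 4, 7, 11]
13 → extends → [3, 4, 7, 11, 13]
9 → replaces 11 → [3, 4, 7, 9, 13]
11 → replaces 13 → [3, 4, 7, 9, 11]
10 → replaces 11 → [3, 4, 7, 9, 10]
2 → replaces 3 → [2, 4, 7, 9, 10]
Five tails, so the longest strictly increasing subsequence has length 5 (e.g. 3, 6, 10, 11, 13).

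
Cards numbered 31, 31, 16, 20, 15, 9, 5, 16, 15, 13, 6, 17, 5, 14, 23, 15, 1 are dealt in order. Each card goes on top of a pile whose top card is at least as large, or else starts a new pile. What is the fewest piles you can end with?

4

The minimum number of non-increasing subsequences covering a sequence equals the length of its longest strictly increasing subsequence.
LIS length is 4 (e.g. 15, 16, 17, 23), so 4 piles are needed.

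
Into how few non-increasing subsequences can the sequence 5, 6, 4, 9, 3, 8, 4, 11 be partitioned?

4

Place each on the leftmost legal pile:
5 → new pile 1 (tops now [5])
6 → new pile 2 (tops now [5, 6])
4 → pile 1 (tops now [4, 6])
9 → new pile 3 (tops now [4, 6, 9])
3 → pile 1 (tops now [3, 6, 9])
8 → pile 3 (tops now [3, 6, 8])
4 → pile 2 (tops now [3, 4, 8])
11 → new pile 4 (tops now [3, 4, 8, 11])
Four piles.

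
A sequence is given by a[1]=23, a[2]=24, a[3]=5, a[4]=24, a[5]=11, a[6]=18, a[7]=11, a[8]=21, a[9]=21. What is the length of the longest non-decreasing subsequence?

5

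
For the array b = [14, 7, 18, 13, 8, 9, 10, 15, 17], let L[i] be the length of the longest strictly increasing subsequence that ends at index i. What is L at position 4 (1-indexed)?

2

dp[i] = 1 + max{dp[j] : j<i, b[j]<b[i]} (or 1 if no such j):
i:      1  2  3  4  5  6  7  8  9
b[i]:  14  7 18 13  8  9 10 15 17
dp:     1  1  2  2  2  3  4  5  6
At index 4 the value is 2.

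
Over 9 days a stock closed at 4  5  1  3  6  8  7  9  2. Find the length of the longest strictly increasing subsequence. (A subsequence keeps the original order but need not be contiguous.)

5

Let dp[i] be the length of the longest such subsequence ending at index i:
i:     1 2 3 4 5 6 7 8 9
a[i]:  4 5 1 3 6 8 7 9 2
dp:    1 2 1 2 3 4 4 5 2
Maximum dp value is 5.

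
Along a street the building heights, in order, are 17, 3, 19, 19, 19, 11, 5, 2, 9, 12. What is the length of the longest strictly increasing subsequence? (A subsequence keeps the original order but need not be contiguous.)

4

Let dp[i] be the length of the longest such subsequence ending at index i:
i:      1  2  3  4  5  6  7  8  9 10
a[i]:  17  3 19 19 19 11  5  2  9 12
dp:     1  1  2  2  2  2  2  1  3  4
Maximum dp value is 4.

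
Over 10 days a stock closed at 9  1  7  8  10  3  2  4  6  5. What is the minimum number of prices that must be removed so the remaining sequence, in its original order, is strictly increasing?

Fewest deletions = n − (longest strictly increasing subsequence).
Patience tails:
9 → extends → [9]
1 → replaces 9 → [1]
7 → extends → [1, 7]
8 → extends → [1, 7, 8]
10 → extends → [1, 7, 8, 10]
3 → replaces 7 → [1, 3, 8, 10]
2 → replaces 3 → [1, 2, 8, 10]
4 → replaces 8 → [1, 2, 4, 10]
6 → replaces 10 → [1, 2, 4, 6]
5 → replaces 6 → [1, 2, 4, 5]
Longest strictly increasing subsequence has length 4, so deletions = 10 − 4 = 6.

6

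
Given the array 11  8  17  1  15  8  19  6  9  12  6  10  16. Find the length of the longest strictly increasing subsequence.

5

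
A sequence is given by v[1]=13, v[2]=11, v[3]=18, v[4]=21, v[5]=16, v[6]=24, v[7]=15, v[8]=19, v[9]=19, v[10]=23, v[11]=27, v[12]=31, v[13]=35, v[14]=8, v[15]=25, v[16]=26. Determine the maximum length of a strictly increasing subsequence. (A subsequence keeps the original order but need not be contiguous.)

7

Track the smallest tail for each achievable length (strict):
13 → extends → [13]
11 → replaces 13 → [11]
18 → extends → [11, 18]
21 → extends → [11, 18, 21]
16 → replaces 18 → [11, 16, 21]
24 → extends → [11, 16, 21, 24]
15 → replaces 16 → [11, 15, 21, 24]
19 → replaces 21 → [11, 15, 19, 24]
19 → already a tail → [11, 15, 19, 24]
23 → replaces 24 → [11, 15, 19, 23]
27 → extends → [11, 15, 19, 23, 27]
31 → extends → [11, 15, 19, 23, 27, 31]
35 → extends → [11, 15, 19, 23, 27, 31, 35]
8 → replaces 11 → [8, 15, 19, 23, 27, 31, 35]
25 → replaces 27 → [8, 15, 19, 23, 25, 31, 35]
26 → replaces 31 → [8, 15, 19, 23, 25, 26, 35]
Seven tails, so the longest strictly increasing subsequence has length 7 (e.g. 13, 18, 21, 24, 27, 31, 35).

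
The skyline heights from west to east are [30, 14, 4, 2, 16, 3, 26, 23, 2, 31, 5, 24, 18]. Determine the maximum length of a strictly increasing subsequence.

Let dp[i] be the length of the longest such subsequence ending at index i:
i:      1  2  3  4  5  6  7  8  9 10 11 12 13
a[i]:  30 14  4  2 16  3 26 23  2 31  5 24 18
dp:     1  1  1  1  2  2  3  3  1  4  3  4  4
Maximum dp value is 4.

4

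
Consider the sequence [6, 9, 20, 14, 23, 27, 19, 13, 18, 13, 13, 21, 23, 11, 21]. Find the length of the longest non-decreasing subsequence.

Track the smallest tail for each achievable length (allowing ties):
6 → extends → [6]
9 → extends → [6, 9]
20 → extends → [6, 9, 20]
14 → replaces 20 → [6, 9, 14]
23 → extends → [6, 9, 14, 23]
27 → extends → [6, 9, 14, 23, 27]
19 → replaces 23 → [6, 9, 14, 19, 27]
13 → replaces 14 → [6, 9, 13, 19, 27]
18 → replaces 19 → [6, 9, 13, 18, 27]
13 → replaces 18 → [6, 9, 13, 13, 27]
13 → replaces 27 → [6, 9, 13, 13, 13]
21 → extends → [6, 9, 13, 13, 13, 21]
23 → extends → [6, 9, 13, 13, 13, 21, 23]
11 → replaces 13 → [6, 9, 11, 13, 13, 21, 23]
21 → replaces 23 → [6, 9, 11, 13, 13, 21, 21]
Seven tails, so the longest non-decreasing subsequence has length 7 (e.g. 6, 9, 13, 13, 13, 21, 23).

7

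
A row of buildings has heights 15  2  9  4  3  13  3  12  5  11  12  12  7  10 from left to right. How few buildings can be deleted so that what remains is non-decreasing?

Fewest deletions = n − (longest non-decreasing subsequence).
i:      1  2  3  4  5  6  7  8  9 10 11 12 13 14
a[i]:  15  2  9  4  3 13  3 12  5 11 12 12  7 10
dp:     1  1  2  2  2  3  3  4  4  5  6  7  5  6
max dp = 7, so deletions = 14 − 7 = 7.

7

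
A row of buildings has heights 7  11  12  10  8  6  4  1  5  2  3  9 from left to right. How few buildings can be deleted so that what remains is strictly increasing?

Fewest deletions = n − (longest strictly increasing subsequence).
Patience tails:
7 → extends → [7]
11 → extends → [7, 11]
12 → extends → [7, 11, 12]
10 → replaces 11 → [7, 10, 12]
8 → replaces 10 → [7, 8, 12]
6 → replaces 7 → [6, 8, 12]
4 → replaces 6 → [4, 8, 12]
1 → replaces 4 → [1, 8, 12]
5 → replaces 8 → [1, 5, 12]
2 → replaces 5 → [1, 2, 12]
3 → replaces 12 → [1, 2, 3]
9 → extends → [1, 2, 3, 9]
Longest strictly increasing subsequence has length 4, so deletions = 12 − 4 = 8.

8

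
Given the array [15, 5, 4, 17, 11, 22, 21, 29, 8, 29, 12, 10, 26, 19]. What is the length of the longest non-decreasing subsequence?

5

Let dp[i] be the length of the longest such subsequence ending at index i:
i:      1  2  3  4  5  6  7  8  9 10 11 12 13 14
a[i]:  15  5  4 17 11 22 21 29  8 29 12 10 26 19
dp:     1  1  1  2  2  3  3  4  2  5  3  3  4  4
Maximum dp value is 5.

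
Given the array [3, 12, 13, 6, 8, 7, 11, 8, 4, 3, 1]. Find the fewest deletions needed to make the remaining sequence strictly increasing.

Fewest deletions = n − (longest strictly increasing subsequence).
i:      1  2  3  4  5  6  7  8  9 10 11
a[i]:   3 12 13  6  8  7 11  8  4  3  1
dp:     1  2  3  2  3  3  4  4  2  1  1
max dp = 4, so deletions = 11 − 4 = 7.

7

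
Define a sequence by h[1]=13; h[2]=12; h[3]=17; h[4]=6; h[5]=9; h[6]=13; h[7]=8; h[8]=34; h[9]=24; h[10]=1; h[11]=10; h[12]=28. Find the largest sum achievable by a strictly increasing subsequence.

Let S[i] be the best sum of a strictly increasing subsequence ending at i:
i:      1  2  3  4  5  6  7  8  9 10 11 12
h[i]:  13 12 17  6  9 13  8 34 24  1 10 28
S:     13 12 30  6 15 28 14 64 54  1 25 82
Maximum is 82 (e.g. 13 + 17 + 24 + 28).

82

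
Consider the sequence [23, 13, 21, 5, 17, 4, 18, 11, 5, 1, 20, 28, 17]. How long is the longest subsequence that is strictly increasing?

5

Let dp[i] be the length of the longest such subsequence ending at index i:
i:      1  2  3  4  5  6  7  8  9 10 11 12 13
a[i]:  23 13 21  5 17  4 18 11  5  1 20 28 17
dp:     1  1  2  1  2  1  3  2  2  1  4  5  3
Maximum dp value is 5.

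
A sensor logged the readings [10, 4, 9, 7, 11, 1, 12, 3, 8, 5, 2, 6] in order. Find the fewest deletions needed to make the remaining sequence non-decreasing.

Fewest deletions = n − (longest non-decreasing subsequence).
Patience tails:
10 → extends → [10]
4 → replaces 10 → [4]
9 → extends → [4, 9]
7 → replaces 9 → [4, 7]
11 → extends → [4, 7, 11]
1 → replaces 4 → [1, 7, 11]
12 → extends → [1, 7, 11, 12]
3 → replaces 7 → [1, 3, 11, 12]
8 → replaces 11 → [1, 3, 8, 12]
5 → replaces 8 → [1, 3, 5, 12]
2 → replaces 3 → [1, 2, 5, 12]
6 → replaces 12 → [1, 2, 5, 6]
Longest non-decreasing subsequence has length 4, so deletions = 12 − 4 = 8.

8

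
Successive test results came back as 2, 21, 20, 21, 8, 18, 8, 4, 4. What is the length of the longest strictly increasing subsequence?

Track the smallest tail for each achievable length (strict):
2 → extends → [2]
21 → extends → [2, 21]
20 → replaces 21 → [2, 20]
21 → extends → [2, 20, 21]
8 → replaces 20 → [2, 8, 21]
18 → replaces 21 → [2, 8, 18]
8 → already a tail → [2, 8, 18]
4 → replaces 8 → [2, 4, 18]
4 → already a tail → [2, 4, 18]
Three tails, so the longest strictly increasing subsequence has length 3 (e.g. 2, 20, 21).

3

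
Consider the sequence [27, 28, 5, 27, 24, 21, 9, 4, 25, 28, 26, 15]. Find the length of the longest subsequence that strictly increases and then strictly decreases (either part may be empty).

inc[i] = longest strictly increasing subsequence ending at i; dec[i] = longest strictly decreasing subsequence starting at i:
i:      1  2  3  4  5  6  7  8  9 10 11 12
a[i]:  27 28  5 27 24 21  9  4 25 28 26 15
inc:    1  2  1  2  2  2  2  1  3  4  4  3
dec:    5  6  2  5  4  3  2  1  2  3  2  1
Best peak at i=2 (value 28): inc=2, dec=6, length 2+6−1 = 7.

7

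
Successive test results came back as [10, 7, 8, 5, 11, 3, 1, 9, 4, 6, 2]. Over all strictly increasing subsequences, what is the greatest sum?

26

Let S[i] be the best sum of a strictly increasing subsequence ending at i:
i:      1  2  3  4  5  6  7  8  9 10 11
a[i]:  10  7  8  5 11  3  1  9  4  6  2
S:     10  7 15  5 26  3  1 24  7 13  3
Maximum is 26 (e.g. 7 + 8 + 11).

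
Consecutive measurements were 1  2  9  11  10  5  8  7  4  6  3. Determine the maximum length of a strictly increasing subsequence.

4

Track the smallest tail for each achievable length (strict):
1 → extends → [1]
2 → extends → [1, 2]
9 → extends → [1, 2, 9]
11 → extends → [1, 2, 9, 11]
10 → replaces 11 → [1, 2, 9, 10]
5 → replaces 9 → [1, 2, 5, 10]
8 → replaces 10 → [1, 2, 5, 8]
7 → replaces 8 → [1, 2, 5, 7]
4 → replaces 5 → [1, 2, 4, 7]
6 → replaces 7 → [1, 2, 4, 6]
3 → replaces 4 → [1, 2, 3, 6]
Four tails, so the longest strictly increasing subsequence has length 4 (e.g. 1, 2, 9, 11).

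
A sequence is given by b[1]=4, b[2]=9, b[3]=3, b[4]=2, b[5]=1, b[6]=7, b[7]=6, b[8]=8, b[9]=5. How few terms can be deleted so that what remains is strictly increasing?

6

Fewest deletions = n − (longest strictly increasing subsequence).
i:     1 2 3 4 5 6 7 8 9
b[i]:  4 9 3 2 1 7 6 8 5
dp:    1 2 1 1 1 2 2 3 2
max dp = 3, so deletions = 9 − 3 = 6.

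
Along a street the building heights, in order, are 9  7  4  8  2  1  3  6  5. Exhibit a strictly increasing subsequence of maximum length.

2, 3, 6

Patience tails give the LIS length; then backtrack through the dp parents:
9 → extends → [9]
7 → replaces 9 → [7]
4 → replaces 7 → [4]
8 → extends → [4, 8]
2 → replaces 4 → [2, 8]
1 → replaces 2 → [1, 8]
3 → replaces 8 → [1, 3]
6 → extends → [1, 3, 6]
5 → replaces 6 → [1, 3, 5]
Length 3; one witness is 2, 3, 6.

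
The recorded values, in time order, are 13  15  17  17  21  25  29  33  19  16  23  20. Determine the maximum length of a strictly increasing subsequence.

7

Track the smallest tail for each achievable length (strict):
13 → extends → [13]
15 → extends → [13, 15]
17 → extends → [13, 15, 17]
17 → already a tail → [13, 15, 17]
21 → extends → [13, 15, 17, 21]
25 → extends → [13, 15, 17, 21, 25]
29 → extends → [13, 15, 17, 21, 25, 29]
33 → extends → [13, 15, 17, 21, 25, 29, 33]
19 → replaces 21 → [13, 15, 17, 19, 25, 29, 33]
16 → replaces 17 → [13, 15, 16, 19, 25, 29, 33]
23 → replaces 25 → [13, 15, 16, 19, 23, 29, 33]
20 → replaces 23 → [13, 15, 16, 19, 20, 29, 33]
Seven tails, so the longest strictly increasing subsequence has length 7 (e.g. 13, 15, 17, 21, 25, 29, 33).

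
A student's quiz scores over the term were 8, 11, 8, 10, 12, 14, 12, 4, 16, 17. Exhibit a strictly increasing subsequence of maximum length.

8, 11, 12, 14, 16, 17

Patience tails give the LIS length; then backtrack through the dp parents:
8 → extends → [8]
11 → extends → [8, 11]
8 → already a tail → [8, 11]
10 → replaces 11 → [8, 10]
12 → extends → [8, 10, 12]
14 → extends → [8, 10, 12, 14]
12 → already a tail → [8, 10, 12, 14]
4 → replaces 8 → [4, 10, 12, 14]
16 → extends → [4, 10, 12, 14, 16]
17 → extends → [4, 10, 12, 14, 16, 17]
Length 6; one witness is 8, 11, 12, 14, 16, 17.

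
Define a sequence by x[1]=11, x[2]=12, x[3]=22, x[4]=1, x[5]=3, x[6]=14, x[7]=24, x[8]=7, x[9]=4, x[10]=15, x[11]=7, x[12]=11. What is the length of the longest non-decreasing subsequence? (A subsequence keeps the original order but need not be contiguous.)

5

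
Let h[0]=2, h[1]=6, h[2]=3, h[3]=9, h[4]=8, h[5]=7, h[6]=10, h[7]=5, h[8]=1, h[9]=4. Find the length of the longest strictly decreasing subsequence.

5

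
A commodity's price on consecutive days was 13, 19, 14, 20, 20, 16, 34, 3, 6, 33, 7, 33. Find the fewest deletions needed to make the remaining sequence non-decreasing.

6

Fewest deletions = n − (longest non-decreasing subsequence).
i:      1  2  3  4  5  6  7  8  9 10 11 12
a[i]:  13 19 14 20 20 16 34  3  6 33  7 33
dp:     1  2  2  3  4  3  5  1  2  5  3  6
max dp = 6, so deletions = 12 − 6 = 6.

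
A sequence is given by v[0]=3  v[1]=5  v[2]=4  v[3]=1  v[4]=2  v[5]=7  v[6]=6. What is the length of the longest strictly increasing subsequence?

3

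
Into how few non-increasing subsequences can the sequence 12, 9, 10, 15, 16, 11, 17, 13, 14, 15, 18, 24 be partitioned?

Place each on the leftmost legal pile:
12 → new pile 1 (tops now [12])
9 → pile 1 (tops now [9])
10 → new pile 2 (tops now [9, 10])
15 → new pile 3 (tops now [9, 10, 15])
16 → new pile 4 (tops now [9, 10, 15, 16])
11 → pile 3 (tops now [9, 10, 11, 16])
17 → new pile 5 (tops now [9, 10, 11, 16, 17])
13 → pile 4 (tops now [9, 10, 11, 13, 17])
14 → pile 5 (tops now [9, 10, 11, 13, 14])
15 → new pile 6 (tops now [9, 10, 11, 13, 14, 15])
18 → new pile 7 (tops now [9, 10, 11, 13, 14, 15, 18])
24 → new pile 8 (tops now [9, 10, 11, 13, 14, 15, 18, 24])
Eight piles.

8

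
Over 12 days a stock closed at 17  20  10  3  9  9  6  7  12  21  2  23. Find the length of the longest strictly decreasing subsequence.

5

Negate each value so 'decreasing' becomes 'increasing', then run patience tails on the negated sequence:
-17 → extends → [-17]
-20 → replaces -17 → [-20]
-10 → extends → [-20, -10]
-3 → extends → [-20, -10, -3]
-9 → replaces -3 → [-20, -10, -9]
-9 → already a tail → [-20, -10, -9]
-6 → extends → [-20, -10, -9, -6]
-7 → replaces -6 → [-20, -10, -9, -7]
-12 → replaces -10 → [-20, -12, -9, -7]
-21 → replaces -20 → [-21, -12, -9, -7]
-2 → extends → [-21, -12, -9, -7, -2]
-23 → replaces -21 → [-23, -12, -9, -7, -2]
Five tails, so the longest strictly decreasing subsequence of the original has length 5.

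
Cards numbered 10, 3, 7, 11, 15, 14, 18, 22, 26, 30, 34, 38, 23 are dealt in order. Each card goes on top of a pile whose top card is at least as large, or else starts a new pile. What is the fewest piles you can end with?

Place each on the leftmost legal pile:
10 → new pile 1 (tops now [10])
3 → pile 1 (tops now [3])
7 → new pile 2 (tops now [3, 7])
11 → new pile 3 (tops now [3, 7, 11])
15 → new pile 4 (tops now [3, 7, 11, 15])
14 → pile 4 (tops now [3, 7, 11, 14])
18 → new pile 5 (tops now [3, 7, 11, 14, 18])
22 → new pile 6 (tops now [3, 7, 11, 14, 18, 22])
26 → new pile 7 (tops now [3, 7, 11, 14, 18, 22, 26])
30 → new pile 8 (tops now [3, 7, 11, 14, 18, 22, 26, 30])
34 → new pile 9 (tops now [3, 7, 11, 14, 18, 22, 26, 30, 34])
38 → new pile 10 (tops now [3, 7, 11, 14, 18, 22, 26, 30, 34, 38])
23 → pile 7 (tops now [3, 7, 11, 14, 18, 22, 23, 30, 34, 38])
Ten piles.

10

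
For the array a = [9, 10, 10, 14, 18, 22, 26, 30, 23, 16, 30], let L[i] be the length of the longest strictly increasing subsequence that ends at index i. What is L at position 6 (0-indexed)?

6

dp[i] = 1 + max{dp[j] : j<i, a[j]<a[i]} (or 1 if no such j):
i:      0  1  2  3  4  5  6  7  8  9 10
a[i]:   9 10 10 14 18 22 26 30 23 16 30
dp:     1  2  2  3  4  5  6  7  6  4  7
At index 6 the value is 6.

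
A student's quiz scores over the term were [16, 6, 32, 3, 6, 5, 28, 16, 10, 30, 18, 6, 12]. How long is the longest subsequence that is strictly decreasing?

Let dp[i] be the longest strictly decreasing subsequence ending at i:
i:      1  2  3  4  5  6  7  8  9 10 11 12 13
a[i]:  16  6 32  3  6  5 28 16 10 30 18  6 12
dp:     1  2  1  3  2  3  2  3  4  2  3  5  4
Maximum is 5.

5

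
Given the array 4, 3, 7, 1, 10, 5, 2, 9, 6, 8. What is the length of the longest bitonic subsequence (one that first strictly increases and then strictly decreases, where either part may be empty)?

inc[i] = longest strictly increasing subsequence ending at i; dec[i] = longest strictly decreasing subsequence starting at i:
i:      1  2  3  4  5  6  7  8  9 10
a[i]:   4  3  7  1 10  5  2  9  6  8
inc:    1  1  2  1  3  2  2  3  3  4
dec:    3  2  3  1  3  2  1  2  1  1
Best peak at i=5 (value 10): inc=3, dec=3, length 3+3−1 = 5.

5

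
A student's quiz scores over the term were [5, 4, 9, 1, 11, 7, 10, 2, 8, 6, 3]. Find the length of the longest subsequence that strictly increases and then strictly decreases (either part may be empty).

7

inc[i] = longest strictly increasing subsequence ending at i; dec[i] = longest strictly decreasing subsequence starting at i:
i:      1  2  3  4  5  6  7  8  9 10 11
a[i]:   5  4  9  1 11  7 10  2  8  6  3
inc:    1  1  2  1  3  2  3  2  3  3  3
dec:    3  2  4  1  5  3  4  1  3  2  1
Best peak at i=5 (value 11): inc=3, dec=5, length 3+5−1 = 7.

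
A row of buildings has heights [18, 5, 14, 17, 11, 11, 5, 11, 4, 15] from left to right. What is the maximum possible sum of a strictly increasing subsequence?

36

Let S[i] be the best sum of a strictly increasing subsequence ending at i:
i:      1  2  3  4  5  6  7  8  9 10
a[i]:  18  5 14 17 11 11  5 11  4 15
S:     18  5 19 36 16 16  5 16  4 34
Maximum is 36 (e.g. 5 + 14 + 17).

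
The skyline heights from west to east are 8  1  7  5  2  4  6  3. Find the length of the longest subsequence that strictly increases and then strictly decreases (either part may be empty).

inc[i] = longest strictly increasing subsequence ending at i; dec[i] = longest strictly decreasing subsequence starting at i:
i:     1 2 3 4 5 6 7 8
a[i]:  8 1 7 5 2 4 6 3
inc:   1 1 2 2 2 3 4 3
dec:   5 1 4 3 1 2 2 1
Best peak at i=1 (value 8): inc=1, dec=5, length 1+5−1 = 5.

5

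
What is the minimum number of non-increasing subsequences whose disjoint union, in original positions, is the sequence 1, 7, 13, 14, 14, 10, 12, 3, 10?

The minimum number of non-increasing subsequences covering a sequence equals the length of its longest strictly increasing subsequence.
LIS length is 4 (e.g. 1, 7, 13, 14), so 4 piles are needed.

4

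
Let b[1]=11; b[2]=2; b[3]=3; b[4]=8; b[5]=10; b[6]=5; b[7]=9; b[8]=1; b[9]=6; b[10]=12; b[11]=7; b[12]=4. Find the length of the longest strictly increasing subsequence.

5

Let dp[i] be the length of the longest such subsequence ending at index i:
i:      1  2  3  4  5  6  7  8  9 10 11 12
b[i]:  11  2  3  8 10  5  9  1  6 12  7  4
dp:     1  1  2  3  4  3  4  1  4  5  5  3
Maximum dp value is 5.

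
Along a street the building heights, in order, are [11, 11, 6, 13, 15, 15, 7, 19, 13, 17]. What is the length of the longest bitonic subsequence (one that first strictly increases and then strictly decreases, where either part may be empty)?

inc[i] = longest strictly increasing subsequence ending at i; dec[i] = longest strictly decreasing subsequence starting at i:
i:      1  2  3  4  5  6  7  8  9 10
a[i]:  11 11  6 13 15 15  7 19 13 17
inc:    1  1  1  2  3  3  2  4  3  4
dec:    2  2  1  2  2  2  1  2  1  1
Best peak at i=8 (value 19): inc=4, dec=2, length 4+2−1 = 5.

5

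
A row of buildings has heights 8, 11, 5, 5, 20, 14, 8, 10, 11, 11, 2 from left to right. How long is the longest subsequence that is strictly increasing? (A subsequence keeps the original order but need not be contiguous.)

Let dp[i] be the length of the longest such subsequence ending at index i:
i:      1  2  3  4  5  6  7  8  9 10 11
a[i]:   8 11  5  5 20 14  8 10 11 11  2
dp:     1  2  1  1  3  3  2  3  4  4  1
Maximum dp value is 4.

4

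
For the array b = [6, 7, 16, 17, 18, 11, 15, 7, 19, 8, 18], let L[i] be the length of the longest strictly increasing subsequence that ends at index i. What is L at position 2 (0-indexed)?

3

dp[i] = 1 + max{dp[j] : j<i, b[j]<b[i]} (or 1 if no such j):
i:      0  1  2  3  4  5  6  7  8  9 10
b[i]:   6  7 16 17 18 11 15  7 19  8 18
dp:     1  2  3  4  5  3  4  2  6  3  5
At index 2 the value is 3.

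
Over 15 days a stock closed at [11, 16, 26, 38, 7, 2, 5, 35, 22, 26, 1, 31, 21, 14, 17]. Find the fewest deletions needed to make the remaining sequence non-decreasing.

10

Fewest deletions = n − (longest non-decreasing subsequence).
i:      1  2  3  4  5  6  7  8  9 10 11 12 13 14 15
a[i]:  11 16 26 38  7  2  5 35 22 26  1 31 21 14 17
dp:     1  2  3  4  1  1  2  4  3  4  1  5  3  3  4
max dp = 5, so deletions = 15 − 5 = 10.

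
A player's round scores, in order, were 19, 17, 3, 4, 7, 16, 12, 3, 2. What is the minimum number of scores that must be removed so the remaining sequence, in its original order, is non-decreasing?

Fewest deletions = n − (longest non-decreasing subsequence).
Patience tails:
19 → extends → [19]
17 → replaces 19 → [17]
3 → replaces 17 → [3]
4 → extends → [3, 4]
7 → extends → [3, 4, 7]
16 → extends → [3, 4, 7, 16]
12 → replaces 16 → [3, 4, 7, 12]
3 → replaces 4 → [3, 3, 7, 12]
2 → replaces 3 → [2, 3, 7, 12]
Longest non-decreasing subsequence has length 4, so deletions = 9 − 4 = 5.

5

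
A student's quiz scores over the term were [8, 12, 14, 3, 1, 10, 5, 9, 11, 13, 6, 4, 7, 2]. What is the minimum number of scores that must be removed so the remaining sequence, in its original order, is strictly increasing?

Fewest deletions = n − (longest strictly increasing subsequence).
Patience tails:
8 → extends → [8]
12 → extends → [8, 12]
14 → extends → [8, 12, 14]
3 → replaces 8 → [3, 12, 14]
1 → replaces 3 → [1, 12, 14]
10 → replaces 12 → [1, 10, 14]
5 → replaces 10 → [1, 5, 14]
9 → replaces 14 → [1, 5, 9]
11 → extends → [1, 5, 9, 11]
13 → extends → [1, 5, 9, 11, 13]
6 → replaces 9 → [1, 5, 6, 11, 13]
4 → replaces 5 → [1, 4, 6, 11, 13]
7 → replaces 11 → [1, 4, 6, 7, 13]
2 → replaces 4 → [1, 2, 6, 7, 13]
Longest strictly increasing subsequence has length 5, so deletions = 14 − 5 = 9.

9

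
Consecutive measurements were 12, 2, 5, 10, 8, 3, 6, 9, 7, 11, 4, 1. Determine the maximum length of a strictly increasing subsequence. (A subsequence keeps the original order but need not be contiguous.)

Let dp[i] be the length of the longest such subsequence ending at index i:
i:      1  2  3  4  5  6  7  8  9 10 11 12
a[i]:  12  2  5 10  8  3  6  9  7 11  4  1
dp:     1  1  2  3  3  2  3  4  4  5  3  1
Maximum dp value is 5.

5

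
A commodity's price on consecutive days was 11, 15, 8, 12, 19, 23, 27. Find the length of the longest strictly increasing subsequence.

5

Let dp[i] be the length of the longest such subsequence ending at index i:
i:      1  2  3  4  5  6  7
a[i]:  11 15  8 12 19 23 27
dp:     1  2  1  2  3  4  5
Maximum dp value is 5.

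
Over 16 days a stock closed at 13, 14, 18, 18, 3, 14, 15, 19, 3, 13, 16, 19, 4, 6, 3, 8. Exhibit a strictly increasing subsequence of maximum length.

Patience tails give the LIS length; then backtrack through the dp parents:
13 → extends → [13]
14 → extends → [13, 14]
18 → extends → [13, 14, 18]
18 → already a tail → [13, 14, 18]
3 → replaces 13 → [3, 14, 18]
14 → already a tail → [3, 14, 18]
15 → replaces 18 → [3, 14, 15]
19 → extends → [3, 14, 15, 19]
3 → already a tail → [3, 14, 15, 19]
13 → replaces 14 → [3, 13, 15, 19]
16 → replaces 19 → [3, 13, 15, 16]
19 → extends → [3, 13, 15, 16, 19]
4 → replaces 13 → [3, 4, 15, 16, 19]
6 → replaces 15 → [3, 4, 6, 16, 19]
3 → already a tail → [3, 4, 6, 16, 19]
8 → replaces 16 → [3, 4, 6, 8, 19]
Length 5; one witness is 13, 14, 15, 16, 19.

13, 14, 15, 16, 19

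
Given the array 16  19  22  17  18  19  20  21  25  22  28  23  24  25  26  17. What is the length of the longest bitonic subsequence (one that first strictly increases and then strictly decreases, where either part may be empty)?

inc[i] = longest strictly increasing subsequence ending at i; dec[i] = longest strictly decreasing subsequence starting at i:
i:      1  2  3  4  5  6  7  8  9 10 11 12 13 14 15 16
a[i]:  16 19 22 17 18 19 20 21 25 22 28 23 24 25 26 17
inc:    1  2  3  2  3  4  5  6  7  7  8  8  9 10 11  2
dec:    1  3  3  1  2  2  2  2  3  2  3  2  2  2  2  1
Best peak at i=15 (value 26): inc=11, dec=2, length 11+2−1 = 12.

12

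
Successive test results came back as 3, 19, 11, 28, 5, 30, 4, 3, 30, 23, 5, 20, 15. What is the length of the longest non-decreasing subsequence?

Let dp[i] be the length of the longest such subsequence ending at index i:
i:      1  2  3  4  5  6  7  8  9 10 11 12 13
a[i]:   3 19 11 28  5 30  4  3 30 23  5 20 15
dp:     1  2  2  3  2  4  2  2  5  3  3  4  4
Maximum dp value is 5.

5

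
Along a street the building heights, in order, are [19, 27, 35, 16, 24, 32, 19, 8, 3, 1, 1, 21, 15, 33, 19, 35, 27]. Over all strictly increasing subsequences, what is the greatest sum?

146

Let S[i] be the best sum of a strictly increasing subsequence ending at i:
i:       1   2   3   4   5   6   7   8   9  10  11  12  13  14  15  16  17
a[i]:   19  27  35  16  24  32  19   8   3   1   1  21  15  33  19  35  27
S:      19  46  81  16  43  78  35   8   3   1   1  56  23 111  42 146  83
Maximum is 146 (e.g. 19 + 27 + 32 + 33 + 35).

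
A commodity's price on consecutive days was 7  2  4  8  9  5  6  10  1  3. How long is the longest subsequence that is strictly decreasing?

3

Negate each value so 'decreasing' becomes 'increasing', then run patience tails on the negated sequence:
-7 → extends → [-7]
-2 → extends → [-7, -2]
-4 → replaces -2 → [-7, -4]
-8 → replaces -7 → [-8, -4]
-9 → replaces -8 → [-9, -4]
-5 → replaces -4 → [-9, -5]
-6 → replaces -5 → [-9, -6]
-10 → replaces -9 → [-10, -6]
-1 → extends → [-10, -6, -1]
-3 → replaces -1 → [-10, -6, -3]
Three tails, so the longest strictly decreasing subsequence of the original has length 3.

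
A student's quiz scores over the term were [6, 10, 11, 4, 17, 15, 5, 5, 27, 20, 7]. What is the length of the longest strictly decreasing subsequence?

3

Negate each value so 'decreasing' becomes 'increasing', then run patience tails on the negated sequence:
-6 → extends → [-6]
-10 → replaces -6 → [-10]
-11 → replaces -10 → [-11]
-4 → extends → [-11, -4]
-17 → replaces -11 → [-17, -4]
-15 → replaces -4 → [-17, -15]
-5 → extends → [-17, -15, -5]
-5 → already a tail → [-17, -15, -5]
-27 → replaces -17 → [-27, -15, -5]
-20 → replaces -15 → [-27, -20, -5]
-7 → replaces -5 → [-27, -20, -7]
Three tails, so the longest strictly decreasing subsequence of the original has length 3.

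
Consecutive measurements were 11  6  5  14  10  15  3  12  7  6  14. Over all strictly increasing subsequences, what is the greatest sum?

42

Let S[i] be the best sum of a strictly increasing subsequence ending at i:
i:      1  2  3  4  5  6  7  8  9 10 11
a[i]:  11  6  5 14 10 15  3 12  7  6 14
S:     11  6  5 25 16 40  3 28 13 11 42
Maximum is 42 (e.g. 6 + 10 + 12 + 14).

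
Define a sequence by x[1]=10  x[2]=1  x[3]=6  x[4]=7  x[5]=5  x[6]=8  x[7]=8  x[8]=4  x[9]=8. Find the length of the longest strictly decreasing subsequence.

4

Negate each value so 'decreasing' becomes 'increasing', then run patience tails on the negated sequence:
-10 → extends → [-10]
-1 → extends → [-10, -1]
-6 → replaces -1 → [-10, -6]
-7 → replaces -6 → [-10, -7]
-5 → extends → [-10, -7, -5]
-8 → replaces -7 → [-10, -8, -5]
-8 → already a tail → [-10, -8, -5]
-4 → extends → [-10, -8, -5, -4]
-8 → already a tail → [-10, -8, -5, -4]
Four tails, so the longest strictly decreasing subsequence of the original has length 4.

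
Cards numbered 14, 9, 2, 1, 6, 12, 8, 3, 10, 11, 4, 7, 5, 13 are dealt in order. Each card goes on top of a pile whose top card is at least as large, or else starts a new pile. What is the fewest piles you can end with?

6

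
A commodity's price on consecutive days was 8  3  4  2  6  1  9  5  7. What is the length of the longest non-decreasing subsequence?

Let dp[i] be the length of the longest such subsequence ending at index i:
i:     1 2 3 4 5 6 7 8 9
a[i]:  8 3 4 2 6 1 9 5 7
dp:    1 1 2 1 3 1 4 3 4
Maximum dp value is 4.

4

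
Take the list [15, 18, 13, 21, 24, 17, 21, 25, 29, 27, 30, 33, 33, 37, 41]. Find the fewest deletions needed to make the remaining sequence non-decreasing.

4

Fewest deletions = n − (longest non-decreasing subsequence).
Patience tails:
15 → extends → [15]
18 → extends → [15, 18]
13 → replaces 15 → [13, 18]
21 → extends → [13, 18, 21]
24 → extends → [13, 18, 21, 24]
17 → replaces 18 → [13, 17, 21, 24]
21 → replaces 24 → [13, 17, 21, 21]
25 → extends → [13, 17, 21, 21, 25]
29 → extends → [13, 17, 21, 21, 25, 29]
27 → replaces 29 → [13, 17, 21, 21, 25, 27]
30 → extends → [13, 17, 21, 21, 25, 27, 30]
33 → extends → [13, 17, 21, 21, 25, 27, 30, 33]
33 → extends → [13, 17, 21, 21, 25, 27, 30, 33, 33]
37 → extends → [13, 17, 21, 21, 25, 27, 30, 33, 33, 37]
41 → extends → [13, 17, 21, 21, 25, 27, 30, 33, 33, 37, 41]
Longest non-decreasing subsequence has length 11, so deletions = 15 − 11 = 4.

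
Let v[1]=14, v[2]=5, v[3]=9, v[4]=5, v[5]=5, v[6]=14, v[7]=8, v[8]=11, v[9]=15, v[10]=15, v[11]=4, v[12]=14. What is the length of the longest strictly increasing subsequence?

Let dp[i] be the length of the longest such subsequence ending at index i:
i:      1  2  3  4  5  6  7  8  9 10 11 12
v[i]:  14  5  9  5  5 14  8 11 15 15  4 14
dp:     1  1  2  1  1  3  2  3  4  4  1  4
Maximum dp value is 4.

4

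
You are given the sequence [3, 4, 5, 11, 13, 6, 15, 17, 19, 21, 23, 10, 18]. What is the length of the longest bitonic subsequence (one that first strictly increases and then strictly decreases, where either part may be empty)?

11

inc[i] = longest strictly increasing subsequence ending at i; dec[i] = longest strictly decreasing subsequence starting at i:
i:      1  2  3  4  5  6  7  8  9 10 11 12 13
a[i]:   3  4  5 11 13  6 15 17 19 21 23 10 18
inc:    1  2  3  4  5  4  6  7  8  9 10  5  8
dec:    1  1  1  2  2  1  2  2  2  2  2  1  1
Best peak at i=11 (value 23): inc=10, dec=2, length 10+2−1 = 11.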